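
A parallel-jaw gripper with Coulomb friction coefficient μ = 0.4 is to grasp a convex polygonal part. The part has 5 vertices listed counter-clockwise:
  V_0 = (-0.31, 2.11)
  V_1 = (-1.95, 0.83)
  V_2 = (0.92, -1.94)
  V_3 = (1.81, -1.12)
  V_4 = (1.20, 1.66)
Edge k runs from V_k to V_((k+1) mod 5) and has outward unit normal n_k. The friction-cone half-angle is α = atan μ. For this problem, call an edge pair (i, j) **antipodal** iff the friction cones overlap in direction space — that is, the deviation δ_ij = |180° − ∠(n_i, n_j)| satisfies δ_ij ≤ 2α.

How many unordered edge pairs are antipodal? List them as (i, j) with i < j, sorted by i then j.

count = 3; pairs: (0,2), (1,3), (1,4)

α = atan 0.4 = 21.80°;  2α = 43.60°
n_0 = (-0.6153, +0.7883)
n_1 = (-0.6945, -0.7195)
n_2 = (+0.6776, -0.7354)
n_3 = (+0.9768, +0.2143)
n_4 = (+0.2856, +0.9583)
  (0,1): δ = 81.96°  ·
  (0,2): δ = 4.68°  ✓
  (0,3): δ = 64.40°  ·
  (0,4): δ = 125.43°  ·
  (1,2): δ = 93.36°  ·
  (1,3): δ = 33.64°  ✓
  (1,4): δ = 27.39°  ✓
  (2,3): δ = 120.28°  ·
  (2,4): δ = 59.25°  ·
  (3,4): δ = 118.97°  ·
antipodal pairs: 3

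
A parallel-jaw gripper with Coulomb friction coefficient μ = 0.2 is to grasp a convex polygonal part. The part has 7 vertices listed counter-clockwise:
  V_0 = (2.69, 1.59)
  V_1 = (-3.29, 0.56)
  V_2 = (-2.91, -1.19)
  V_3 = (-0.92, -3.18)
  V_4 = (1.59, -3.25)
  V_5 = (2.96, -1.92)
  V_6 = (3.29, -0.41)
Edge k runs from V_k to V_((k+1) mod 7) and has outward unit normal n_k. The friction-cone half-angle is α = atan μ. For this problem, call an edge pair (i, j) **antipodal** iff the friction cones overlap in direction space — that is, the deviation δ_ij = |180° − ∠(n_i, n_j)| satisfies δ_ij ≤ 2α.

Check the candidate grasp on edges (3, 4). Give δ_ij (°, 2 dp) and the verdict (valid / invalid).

α = atan 0.2 = 11.31°;  2α = 22.62°
edge 3: e_3 = (+2.51, -0.07);  n_3 = (-0.0279, -0.9996)
edge 4: e_4 = (+1.37, +1.33);  n_4 = (+0.6966, -0.7175)
∠(n_3, n_4) = 45.75°
δ = |180° − 45.75°| = 134.25°
134.25° > 2α = 22.62°  →  invalid

δ = 134.25°, invalid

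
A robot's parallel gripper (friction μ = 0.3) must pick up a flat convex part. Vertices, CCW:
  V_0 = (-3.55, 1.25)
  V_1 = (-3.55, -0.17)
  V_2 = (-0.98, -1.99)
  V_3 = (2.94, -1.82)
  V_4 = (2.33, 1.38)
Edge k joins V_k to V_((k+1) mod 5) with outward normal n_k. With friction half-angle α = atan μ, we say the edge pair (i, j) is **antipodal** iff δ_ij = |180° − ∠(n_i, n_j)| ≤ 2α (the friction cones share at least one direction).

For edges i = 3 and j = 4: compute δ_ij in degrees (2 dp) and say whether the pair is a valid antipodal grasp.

δ = 99.53°, invalid

α = atan 0.3 = 16.70°;  2α = 33.40°
edge 3: e_3 = (-0.61, +3.20);  n_3 = (+0.9823, +0.1873)
edge 4: e_4 = (-5.88, -0.13);  n_4 = (-0.0221, +0.9998)
∠(n_3, n_4) = 80.47°
δ = |180° − 80.47°| = 99.53°
99.53° > 2α = 33.40°  →  invalid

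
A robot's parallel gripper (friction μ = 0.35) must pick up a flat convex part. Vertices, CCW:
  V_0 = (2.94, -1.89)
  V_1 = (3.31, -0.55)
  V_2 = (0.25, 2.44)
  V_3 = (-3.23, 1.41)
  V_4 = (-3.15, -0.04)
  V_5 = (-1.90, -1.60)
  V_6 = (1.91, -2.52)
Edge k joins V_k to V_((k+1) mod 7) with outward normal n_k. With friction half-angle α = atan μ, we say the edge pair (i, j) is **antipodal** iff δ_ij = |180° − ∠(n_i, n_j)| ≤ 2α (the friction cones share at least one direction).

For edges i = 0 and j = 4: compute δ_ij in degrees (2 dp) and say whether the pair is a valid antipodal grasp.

α = atan 0.35 = 19.29°;  2α = 38.58°
edge 0: e_0 = (+0.37, +1.34);  n_0 = (+0.9639, -0.2662)
edge 4: e_4 = (+1.25, -1.56);  n_4 = (-0.7804, -0.6253)
∠(n_0, n_4) = 125.86°
δ = |180° − 125.86°| = 54.14°
54.14° > 2α = 38.58°  →  invalid

δ = 54.14°, invalid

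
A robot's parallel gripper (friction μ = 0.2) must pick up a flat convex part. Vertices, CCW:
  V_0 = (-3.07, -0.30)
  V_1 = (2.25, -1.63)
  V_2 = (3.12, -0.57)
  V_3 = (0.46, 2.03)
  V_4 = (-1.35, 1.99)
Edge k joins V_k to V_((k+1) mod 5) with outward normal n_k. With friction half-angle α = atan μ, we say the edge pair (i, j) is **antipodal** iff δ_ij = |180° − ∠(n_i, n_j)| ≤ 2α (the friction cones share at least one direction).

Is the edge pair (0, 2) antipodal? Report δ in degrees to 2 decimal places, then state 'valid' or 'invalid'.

δ = 30.31°, invalid

α = atan 0.2 = 11.31°;  2α = 22.62°
edge 0: e_0 = (+5.32, -1.33);  n_0 = (-0.2425, -0.9701)
edge 2: e_2 = (-2.66, +2.60);  n_2 = (+0.6990, +0.7151)
∠(n_0, n_2) = 149.69°
δ = |180° − 149.69°| = 30.31°
30.31° > 2α = 22.62°  →  invalid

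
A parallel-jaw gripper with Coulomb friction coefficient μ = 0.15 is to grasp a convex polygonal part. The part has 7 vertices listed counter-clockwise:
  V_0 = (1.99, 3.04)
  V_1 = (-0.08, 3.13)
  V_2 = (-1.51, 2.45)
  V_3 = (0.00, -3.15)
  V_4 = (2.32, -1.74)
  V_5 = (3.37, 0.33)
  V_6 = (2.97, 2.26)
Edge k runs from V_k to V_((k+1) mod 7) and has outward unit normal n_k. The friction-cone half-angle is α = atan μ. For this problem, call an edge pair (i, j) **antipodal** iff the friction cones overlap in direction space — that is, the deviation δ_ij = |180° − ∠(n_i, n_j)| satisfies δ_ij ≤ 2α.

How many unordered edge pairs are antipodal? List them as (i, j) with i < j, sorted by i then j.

count = 2; pairs: (1,3), (2,5)

α = atan 0.15 = 8.53°;  2α = 17.06°
n_0 = (+0.0434, +0.9991)
n_1 = (-0.4294, +0.9031)
n_2 = (-0.9655, -0.2603)
n_3 = (+0.5194, -0.8546)
n_4 = (+0.8918, -0.4524)
n_5 = (+0.9792, +0.2029)
n_6 = (+0.6227, +0.7824)
  (0,1): δ = 152.08°  ·
  (0,2): δ = 72.42°  ·
  (0,3): δ = 33.78°  ·
  (0,4): δ = 65.59°  ·
  (0,5): δ = 104.20°  ·
  (0,6): δ = 143.97°  ·
  (1,2): δ = 100.34°  ·
  (1,3): δ = 5.86°  ✓
  (1,4): δ = 37.67°  ·
  (1,5): δ = 76.28°  ·
  (1,6): δ = 116.05°  ·
  (2,3): δ = 73.80°  ·
  (2,4): δ = 41.99°  ·
  (2,5): δ = 3.38°  ✓
  (2,6): δ = 36.39°  ·
  (3,4): δ = 148.19°  ·
  (3,5): δ = 109.58°  ·
  (3,6): δ = 69.81°  ·
  (4,5): δ = 141.39°  ·
  (4,6): δ = 101.62°  ·
  (5,6): δ = 140.23°  ·
antipodal pairs: 2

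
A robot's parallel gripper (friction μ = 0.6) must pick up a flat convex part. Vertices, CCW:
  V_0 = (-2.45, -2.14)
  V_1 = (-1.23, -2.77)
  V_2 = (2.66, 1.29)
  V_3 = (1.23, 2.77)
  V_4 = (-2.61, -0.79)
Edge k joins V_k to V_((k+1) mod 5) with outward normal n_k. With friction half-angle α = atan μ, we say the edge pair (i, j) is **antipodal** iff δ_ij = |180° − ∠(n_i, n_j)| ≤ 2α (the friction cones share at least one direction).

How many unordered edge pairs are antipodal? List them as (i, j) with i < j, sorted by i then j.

α = atan 0.6 = 30.96°;  2α = 61.93°
n_0 = (-0.4588, -0.8885)
n_1 = (+0.7221, -0.6918)
n_2 = (+0.7192, +0.6949)
n_3 = (-0.6799, +0.7333)
n_4 = (-0.9930, -0.1177)
  (0,1): δ = 106.46°  ·
  (0,2): δ = 18.67°  ✓
  (0,3): δ = 70.14°  ·
  (0,4): δ = 124.07°  ·
  (1,2): δ = 92.21°  ·
  (1,3): δ = 3.39°  ✓
  (1,4): δ = 50.53°  ✓
  (2,3): δ = 91.18°  ·
  (2,4): δ = 37.26°  ✓
  (3,4): δ = 126.07°  ·
antipodal pairs: 4

count = 4; pairs: (0,2), (1,3), (1,4), (2,4)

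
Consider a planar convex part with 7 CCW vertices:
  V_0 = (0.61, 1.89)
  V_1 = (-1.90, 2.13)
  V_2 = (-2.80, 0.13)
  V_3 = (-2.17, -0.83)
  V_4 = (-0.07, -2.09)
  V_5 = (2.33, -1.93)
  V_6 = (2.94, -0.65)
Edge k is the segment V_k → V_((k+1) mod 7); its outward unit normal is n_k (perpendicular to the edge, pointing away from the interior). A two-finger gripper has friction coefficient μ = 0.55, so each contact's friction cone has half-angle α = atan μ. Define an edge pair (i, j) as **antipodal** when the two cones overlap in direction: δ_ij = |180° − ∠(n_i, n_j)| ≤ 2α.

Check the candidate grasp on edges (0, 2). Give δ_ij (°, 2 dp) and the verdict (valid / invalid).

δ = 51.26°, valid

α = atan 0.55 = 28.81°;  2α = 57.62°
edge 0: e_0 = (-2.51, +0.24);  n_0 = (+0.0952, +0.9955)
edge 2: e_2 = (+0.63, -0.96);  n_2 = (-0.8360, -0.5487)
∠(n_0, n_2) = 128.74°
δ = |180° − 128.74°| = 51.26°
51.26° ≤ 2α = 57.62°  →  valid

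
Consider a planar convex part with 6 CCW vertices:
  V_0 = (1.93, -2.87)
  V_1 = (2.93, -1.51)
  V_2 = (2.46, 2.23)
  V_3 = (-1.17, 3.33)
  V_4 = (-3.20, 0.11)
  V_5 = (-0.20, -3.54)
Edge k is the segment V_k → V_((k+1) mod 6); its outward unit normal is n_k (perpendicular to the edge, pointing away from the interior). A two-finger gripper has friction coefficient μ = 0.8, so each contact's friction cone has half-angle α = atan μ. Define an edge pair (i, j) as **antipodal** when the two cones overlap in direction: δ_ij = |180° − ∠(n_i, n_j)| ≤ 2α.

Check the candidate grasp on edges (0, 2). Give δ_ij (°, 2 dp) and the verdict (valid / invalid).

α = atan 0.8 = 38.66°;  2α = 77.32°
edge 0: e_0 = (+1.00, +1.36);  n_0 = (+0.8057, -0.5924)
edge 2: e_2 = (-3.63, +1.10);  n_2 = (+0.2900, +0.9570)
∠(n_0, n_2) = 109.47°
δ = |180° − 109.47°| = 70.53°
70.53° ≤ 2α = 77.32°  →  valid

δ = 70.53°, valid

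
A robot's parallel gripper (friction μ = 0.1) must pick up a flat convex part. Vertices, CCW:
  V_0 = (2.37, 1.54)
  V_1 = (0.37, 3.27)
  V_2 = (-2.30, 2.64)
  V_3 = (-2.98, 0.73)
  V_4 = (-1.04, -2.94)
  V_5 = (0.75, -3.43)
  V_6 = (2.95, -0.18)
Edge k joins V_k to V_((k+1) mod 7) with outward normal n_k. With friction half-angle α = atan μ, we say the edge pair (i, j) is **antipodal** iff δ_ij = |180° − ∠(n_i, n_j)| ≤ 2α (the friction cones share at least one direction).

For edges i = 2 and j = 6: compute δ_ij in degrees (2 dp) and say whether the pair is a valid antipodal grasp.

δ = 38.23°, invalid

α = atan 0.1 = 5.71°;  2α = 11.42°
edge 2: e_2 = (-0.68, -1.91);  n_2 = (-0.9421, +0.3354)
edge 6: e_6 = (-0.58, +1.72);  n_6 = (+0.9476, +0.3195)
∠(n_2, n_6) = 141.77°
δ = |180° − 141.77°| = 38.23°
38.23° > 2α = 11.42°  →  invalid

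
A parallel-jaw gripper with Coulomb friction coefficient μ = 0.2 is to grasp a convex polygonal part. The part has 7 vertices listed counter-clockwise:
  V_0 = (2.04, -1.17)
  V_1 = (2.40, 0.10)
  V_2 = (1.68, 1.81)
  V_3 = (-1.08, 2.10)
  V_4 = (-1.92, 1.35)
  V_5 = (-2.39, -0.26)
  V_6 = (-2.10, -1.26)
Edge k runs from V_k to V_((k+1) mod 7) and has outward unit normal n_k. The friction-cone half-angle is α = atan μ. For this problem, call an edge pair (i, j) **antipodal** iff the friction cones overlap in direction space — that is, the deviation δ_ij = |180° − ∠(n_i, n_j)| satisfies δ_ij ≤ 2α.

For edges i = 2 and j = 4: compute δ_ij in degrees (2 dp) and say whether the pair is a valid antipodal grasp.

α = atan 0.2 = 11.31°;  2α = 22.62°
edge 2: e_2 = (-2.76, +0.29);  n_2 = (+0.1045, +0.9945)
edge 4: e_4 = (-0.47, -1.61);  n_4 = (-0.9599, +0.2802)
∠(n_2, n_4) = 79.72°
δ = |180° − 79.72°| = 100.28°
100.28° > 2α = 22.62°  →  invalid

δ = 100.28°, invalid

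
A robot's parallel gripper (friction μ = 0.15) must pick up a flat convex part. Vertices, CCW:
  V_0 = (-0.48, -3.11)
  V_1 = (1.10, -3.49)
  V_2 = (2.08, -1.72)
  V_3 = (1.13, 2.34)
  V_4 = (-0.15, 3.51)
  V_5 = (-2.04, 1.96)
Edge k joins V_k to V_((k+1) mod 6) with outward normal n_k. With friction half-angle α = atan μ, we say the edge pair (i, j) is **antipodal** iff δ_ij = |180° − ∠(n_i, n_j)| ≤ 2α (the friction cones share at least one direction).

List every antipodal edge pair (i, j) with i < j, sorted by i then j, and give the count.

α = atan 0.15 = 8.53°;  2α = 17.06°
n_0 = (-0.2338, -0.9723)
n_1 = (+0.8749, -0.4844)
n_2 = (+0.9737, +0.2278)
n_3 = (+0.6747, +0.7381)
n_4 = (-0.6341, +0.7732)
n_5 = (-0.9558, -0.2941)
  (0,1): δ = 105.45°  ·
  (0,2): δ = 63.31°  ·
  (0,3): δ = 28.91°  ·
  (0,4): δ = 52.88°  ·
  (0,5): δ = 120.63°  ·
  (1,2): δ = 137.86°  ·
  (1,3): δ = 103.46°  ·
  (1,4): δ = 21.67°  ·
  (1,5): δ = 46.07°  ·
  (2,3): δ = 145.60°  ·
  (2,4): δ = 63.81°  ·
  (2,5): δ = 3.93°  ✓
  (3,4): δ = 98.22°  ·
  (3,5): δ = 30.47°  ·
  (4,5): δ = 112.25°  ·
antipodal pairs: 1

count = 1; pairs: (2,5)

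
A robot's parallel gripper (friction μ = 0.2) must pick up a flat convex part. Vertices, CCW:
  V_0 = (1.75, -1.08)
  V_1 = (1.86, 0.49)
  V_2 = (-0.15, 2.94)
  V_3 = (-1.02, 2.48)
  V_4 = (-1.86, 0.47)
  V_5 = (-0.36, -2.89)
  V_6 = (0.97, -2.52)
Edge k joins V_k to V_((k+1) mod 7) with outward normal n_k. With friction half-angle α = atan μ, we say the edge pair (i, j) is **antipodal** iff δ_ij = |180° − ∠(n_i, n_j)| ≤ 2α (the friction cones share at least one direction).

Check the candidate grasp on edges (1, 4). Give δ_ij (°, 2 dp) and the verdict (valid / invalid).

α = atan 0.2 = 11.31°;  2α = 22.62°
edge 1: e_1 = (-2.01, +2.45);  n_1 = (+0.7731, +0.6343)
edge 4: e_4 = (+1.50, -3.36);  n_4 = (-0.9131, -0.4077)
∠(n_1, n_4) = 164.69°
δ = |180° − 164.69°| = 15.31°
15.31° ≤ 2α = 22.62°  →  valid

δ = 15.31°, valid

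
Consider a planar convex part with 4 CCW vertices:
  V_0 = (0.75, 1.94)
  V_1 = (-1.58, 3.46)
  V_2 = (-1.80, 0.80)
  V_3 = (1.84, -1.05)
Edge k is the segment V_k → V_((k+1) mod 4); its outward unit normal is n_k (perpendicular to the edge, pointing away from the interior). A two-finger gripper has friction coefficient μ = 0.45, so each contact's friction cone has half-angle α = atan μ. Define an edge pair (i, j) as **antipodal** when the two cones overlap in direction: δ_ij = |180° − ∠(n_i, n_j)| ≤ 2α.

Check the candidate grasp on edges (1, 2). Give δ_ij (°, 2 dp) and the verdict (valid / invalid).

δ = 112.21°, invalid

α = atan 0.45 = 24.23°;  2α = 48.46°
edge 1: e_1 = (-0.22, -2.66);  n_1 = (-0.9966, +0.0824)
edge 2: e_2 = (+3.64, -1.85);  n_2 = (-0.4531, -0.8915)
∠(n_1, n_2) = 67.79°
δ = |180° − 67.79°| = 112.21°
112.21° > 2α = 48.46°  →  invalid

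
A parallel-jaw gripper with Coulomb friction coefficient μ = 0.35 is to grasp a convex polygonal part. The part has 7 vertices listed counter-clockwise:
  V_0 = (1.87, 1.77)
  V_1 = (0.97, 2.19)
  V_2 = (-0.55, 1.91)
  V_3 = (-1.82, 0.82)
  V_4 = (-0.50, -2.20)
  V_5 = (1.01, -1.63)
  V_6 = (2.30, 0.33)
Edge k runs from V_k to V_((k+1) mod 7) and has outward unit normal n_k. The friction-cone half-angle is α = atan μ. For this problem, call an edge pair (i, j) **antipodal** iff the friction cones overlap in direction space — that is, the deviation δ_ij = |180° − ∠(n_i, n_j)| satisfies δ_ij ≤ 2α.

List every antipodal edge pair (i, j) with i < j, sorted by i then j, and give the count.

count = 4; pairs: (1,4), (2,4), (2,5), (3,6)

α = atan 0.35 = 19.29°;  2α = 38.58°
n_0 = (+0.4229, +0.9062)
n_1 = (-0.1812, +0.9835)
n_2 = (-0.6513, +0.7588)
n_3 = (-0.9163, -0.4005)
n_4 = (+0.3532, -0.9356)
n_5 = (+0.8353, -0.5498)
n_6 = (+0.9582, +0.2861)
  (0,1): δ = 144.55°  ·
  (0,2): δ = 114.34°  ·
  (0,3): δ = 41.37°  ·
  (0,4): δ = 45.70°  ·
  (0,5): δ = 81.67°  ·
  (0,6): δ = 131.64°  ·
  (1,2): δ = 149.80°  ·
  (1,3): δ = 76.83°  ·
  (1,4): δ = 10.24°  ✓
  (1,5): δ = 46.21°  ·
  (1,6): δ = 96.19°  ·
  (2,3): δ = 107.03°  ·
  (2,4): δ = 19.96°  ✓
  (2,5): δ = 16.01°  ✓
  (2,6): δ = 65.99°  ·
  (3,4): δ = 92.93°  ·
  (3,5): δ = 56.96°  ·
  (3,6): δ = 6.98°  ✓
  (4,5): δ = 144.03°  ·
  (4,6): δ = 94.05°  ·
  (5,6): δ = 130.02°  ·
antipodal pairs: 4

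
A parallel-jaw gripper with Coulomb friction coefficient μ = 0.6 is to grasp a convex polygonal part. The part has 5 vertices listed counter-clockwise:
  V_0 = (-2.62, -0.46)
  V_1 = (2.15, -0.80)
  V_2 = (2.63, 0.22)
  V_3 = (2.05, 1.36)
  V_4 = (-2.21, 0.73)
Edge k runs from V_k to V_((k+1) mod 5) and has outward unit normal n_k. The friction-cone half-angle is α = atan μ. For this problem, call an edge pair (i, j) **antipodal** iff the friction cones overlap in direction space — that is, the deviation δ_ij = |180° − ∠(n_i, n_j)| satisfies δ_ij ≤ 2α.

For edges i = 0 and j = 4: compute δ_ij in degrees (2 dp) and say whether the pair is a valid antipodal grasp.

α = atan 0.6 = 30.96°;  2α = 61.93°
edge 0: e_0 = (+4.77, -0.34);  n_0 = (-0.0711, -0.9975)
edge 4: e_4 = (-0.41, -1.19);  n_4 = (-0.9455, +0.3257)
∠(n_0, n_4) = 104.93°
δ = |180° − 104.93°| = 75.07°
75.07° > 2α = 61.93°  →  invalid

δ = 75.07°, invalid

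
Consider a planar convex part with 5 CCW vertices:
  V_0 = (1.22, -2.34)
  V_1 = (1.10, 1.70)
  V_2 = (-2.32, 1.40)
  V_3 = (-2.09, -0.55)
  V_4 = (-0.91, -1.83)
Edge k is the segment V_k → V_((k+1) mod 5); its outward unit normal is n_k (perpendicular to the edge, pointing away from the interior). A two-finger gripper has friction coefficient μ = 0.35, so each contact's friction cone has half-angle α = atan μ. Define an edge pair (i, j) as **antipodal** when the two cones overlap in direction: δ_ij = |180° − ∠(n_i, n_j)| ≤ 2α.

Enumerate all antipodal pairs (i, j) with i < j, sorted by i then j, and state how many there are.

α = atan 0.35 = 19.29°;  2α = 38.58°
n_0 = (+0.9996, +0.0297)
n_1 = (-0.0874, +0.9962)
n_2 = (-0.9931, -0.1171)
n_3 = (-0.7352, -0.6778)
n_4 = (-0.2329, -0.9725)
  (0,1): δ = 86.69°  ·
  (0,2): δ = 5.03°  ✓
  (0,3): δ = 40.97°  ·
  (0,4): δ = 74.83°  ·
  (1,2): δ = 88.29°  ·
  (1,3): δ = 52.34°  ·
  (1,4): δ = 18.48°  ✓
  (2,3): δ = 144.05°  ·
  (2,4): δ = 110.19°  ·
  (3,4): δ = 146.14°  ·
antipodal pairs: 2

count = 2; pairs: (0,2), (1,4)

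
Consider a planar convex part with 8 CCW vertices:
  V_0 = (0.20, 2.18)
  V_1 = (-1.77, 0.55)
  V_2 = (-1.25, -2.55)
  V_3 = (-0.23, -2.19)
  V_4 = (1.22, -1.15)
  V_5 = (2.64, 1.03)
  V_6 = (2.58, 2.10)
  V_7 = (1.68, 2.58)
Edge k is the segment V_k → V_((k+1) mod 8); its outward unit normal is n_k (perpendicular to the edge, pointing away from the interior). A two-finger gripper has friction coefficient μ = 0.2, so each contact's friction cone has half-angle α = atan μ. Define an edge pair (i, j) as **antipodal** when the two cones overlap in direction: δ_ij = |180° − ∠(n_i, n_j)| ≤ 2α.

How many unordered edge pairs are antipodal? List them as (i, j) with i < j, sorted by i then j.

count = 6; pairs: (0,2), (0,3), (0,4), (1,5), (2,7), (3,7)

α = atan 0.2 = 11.31°;  2α = 22.62°
n_0 = (-0.6375, +0.7705)
n_1 = (-0.9862, -0.1654)
n_2 = (+0.3328, -0.9430)
n_3 = (+0.5828, -0.8126)
n_4 = (+0.8379, -0.5458)
n_5 = (+0.9984, +0.0560)
n_6 = (+0.4706, +0.8824)
n_7 = (-0.2609, +0.9654)
  (0,1): δ = 120.08°  ·
  (0,2): δ = 20.16°  ✓
  (0,3): δ = 3.96°  ✓
  (0,4): δ = 17.32°  ✓
  (0,5): δ = 53.60°  ·
  (0,6): δ = 112.32°  ·
  (0,7): δ = 155.52°  ·
  (1,2): δ = 80.08°  ·
  (1,3): δ = 63.87°  ·
  (1,4): δ = 42.60°  ·
  (1,5): δ = 6.31°  ✓
  (1,6): δ = 52.41°  ·
  (1,7): δ = 95.60°  ·
  (2,3): δ = 163.79°  ·
  (2,4): δ = 142.52°  ·
  (2,5): δ = 106.23°  ·
  (2,6): δ = 47.51°  ·
  (2,7): δ = 4.32°  ✓
  (3,4): δ = 158.73°  ·
  (3,5): δ = 122.44°  ·
  (3,6): δ = 63.72°  ·
  (3,7): δ = 20.53°  ✓
  (4,5): δ = 143.71°  ·
  (4,6): δ = 84.99°  ·
  (4,7): δ = 41.80°  ·
  (5,6): δ = 121.28°  ·
  (5,7): δ = 78.09°  ·
  (6,7): δ = 136.80°  ·
antipodal pairs: 6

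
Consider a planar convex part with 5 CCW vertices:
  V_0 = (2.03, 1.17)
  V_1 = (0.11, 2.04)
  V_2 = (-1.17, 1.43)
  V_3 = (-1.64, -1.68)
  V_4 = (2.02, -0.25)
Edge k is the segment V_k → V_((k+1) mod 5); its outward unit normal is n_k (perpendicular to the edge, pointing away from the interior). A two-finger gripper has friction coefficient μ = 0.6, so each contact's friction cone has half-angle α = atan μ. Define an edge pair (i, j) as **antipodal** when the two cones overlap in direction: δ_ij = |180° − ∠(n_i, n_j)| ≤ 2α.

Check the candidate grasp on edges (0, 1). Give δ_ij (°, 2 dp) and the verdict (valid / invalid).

α = atan 0.6 = 30.96°;  2α = 61.93°
edge 0: e_0 = (-1.92, +0.87);  n_0 = (+0.4127, +0.9109)
edge 1: e_1 = (-1.28, -0.61);  n_1 = (-0.4302, +0.9027)
∠(n_0, n_1) = 49.86°
δ = |180° − 49.86°| = 130.14°
130.14° > 2α = 61.93°  →  invalid

δ = 130.14°, invalid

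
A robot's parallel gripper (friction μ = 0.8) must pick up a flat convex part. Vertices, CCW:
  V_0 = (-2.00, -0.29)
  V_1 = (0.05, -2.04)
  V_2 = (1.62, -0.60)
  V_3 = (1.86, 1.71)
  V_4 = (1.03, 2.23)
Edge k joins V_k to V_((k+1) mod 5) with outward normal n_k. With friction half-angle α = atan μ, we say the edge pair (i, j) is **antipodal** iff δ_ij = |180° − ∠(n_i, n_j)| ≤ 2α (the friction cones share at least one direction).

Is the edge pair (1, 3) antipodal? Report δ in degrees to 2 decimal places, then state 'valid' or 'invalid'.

δ = 74.59°, valid

α = atan 0.8 = 38.66°;  2α = 77.32°
edge 1: e_1 = (+1.57, +1.44);  n_1 = (+0.6759, -0.7370)
edge 3: e_3 = (-0.83, +0.52);  n_3 = (+0.5309, +0.8474)
∠(n_1, n_3) = 105.41°
δ = |180° − 105.41°| = 74.59°
74.59° ≤ 2α = 77.32°  →  valid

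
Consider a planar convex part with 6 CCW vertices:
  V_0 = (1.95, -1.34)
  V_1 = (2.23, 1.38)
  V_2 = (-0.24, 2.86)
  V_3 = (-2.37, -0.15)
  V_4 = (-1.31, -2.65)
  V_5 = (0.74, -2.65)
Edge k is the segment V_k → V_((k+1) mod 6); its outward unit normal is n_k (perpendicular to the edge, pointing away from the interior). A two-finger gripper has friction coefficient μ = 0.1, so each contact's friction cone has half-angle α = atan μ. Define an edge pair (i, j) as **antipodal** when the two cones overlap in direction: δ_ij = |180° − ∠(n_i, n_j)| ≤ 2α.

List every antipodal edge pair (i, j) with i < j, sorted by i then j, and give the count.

count = 1; pairs: (2,5)

α = atan 0.1 = 5.71°;  2α = 11.42°
n_0 = (+0.9947, -0.1024)
n_1 = (+0.5140, +0.8578)
n_2 = (-0.8163, +0.5776)
n_3 = (-0.9207, -0.3904)
n_4 = (+0.0000, -1.0000)
n_5 = (+0.7346, -0.6785)
  (0,1): δ = 115.05°  ·
  (0,2): δ = 29.41°  ·
  (0,3): δ = 28.85°  ·
  (0,4): δ = 95.88°  ·
  (0,5): δ = 143.15°  ·
  (1,2): δ = 94.36°  ·
  (1,3): δ = 36.09°  ·
  (1,4): δ = 30.93°  ·
  (1,5): δ = 78.20°  ·
  (2,3): δ = 121.74°  ·
  (2,4): δ = 54.72°  ·
  (2,5): δ = 7.44°  ✓
  (3,4): δ = 112.98°  ·
  (3,5): δ = 65.70°  ·
  (4,5): δ = 132.73°  ·
antipodal pairs: 1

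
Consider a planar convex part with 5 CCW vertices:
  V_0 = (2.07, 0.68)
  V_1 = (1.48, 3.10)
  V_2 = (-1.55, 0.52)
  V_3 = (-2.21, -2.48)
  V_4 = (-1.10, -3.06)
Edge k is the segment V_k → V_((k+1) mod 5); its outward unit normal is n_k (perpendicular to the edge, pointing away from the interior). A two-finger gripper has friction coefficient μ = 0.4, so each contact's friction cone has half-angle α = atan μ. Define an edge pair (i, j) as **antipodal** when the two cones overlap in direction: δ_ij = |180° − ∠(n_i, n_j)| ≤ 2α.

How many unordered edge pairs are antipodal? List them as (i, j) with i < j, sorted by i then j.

α = atan 0.4 = 21.80°;  2α = 43.60°
n_0 = (+0.9715, +0.2369)
n_1 = (-0.6483, +0.7614)
n_2 = (-0.9766, +0.2149)
n_3 = (-0.4631, -0.8863)
n_4 = (+0.7628, -0.6466)
  (0,1): δ = 63.29°  ·
  (0,2): δ = 26.11°  ✓
  (0,3): δ = 48.71°  ·
  (0,4): δ = 126.01°  ·
  (1,2): δ = 142.82°  ·
  (1,3): δ = 68.00°  ·
  (1,4): δ = 9.30°  ✓
  (2,3): δ = 105.18°  ·
  (2,4): δ = 27.88°  ✓
  (3,4): δ = 102.70°  ·
antipodal pairs: 3

count = 3; pairs: (0,2), (1,4), (2,4)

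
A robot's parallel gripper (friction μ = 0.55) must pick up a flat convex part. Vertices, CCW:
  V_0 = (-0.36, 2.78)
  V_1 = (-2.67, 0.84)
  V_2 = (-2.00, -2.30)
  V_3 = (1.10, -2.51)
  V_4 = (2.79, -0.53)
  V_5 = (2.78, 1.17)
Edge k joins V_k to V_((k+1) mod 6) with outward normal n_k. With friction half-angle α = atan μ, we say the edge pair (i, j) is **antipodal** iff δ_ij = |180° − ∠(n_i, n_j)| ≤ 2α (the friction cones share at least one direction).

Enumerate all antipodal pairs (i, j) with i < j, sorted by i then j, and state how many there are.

α = atan 0.55 = 28.81°;  2α = 57.62°
n_0 = (-0.6431, +0.7658)
n_1 = (-0.9780, -0.2087)
n_2 = (-0.0676, -0.9977)
n_3 = (+0.7606, -0.6492)
n_4 = (+1.0000, +0.0059)
n_5 = (+0.4563, +0.8898)
  (0,1): δ = 117.98°  ·
  (0,2): δ = 43.90°  ✓
  (0,3): δ = 9.49°  ✓
  (0,4): δ = 50.31°  ✓
  (0,5): δ = 112.83°  ·
  (1,2): δ = 105.92°  ·
  (1,3): δ = 52.53°  ✓
  (1,4): δ = 11.71°  ✓
  (1,5): δ = 50.81°  ✓
  (2,3): δ = 126.61°  ·
  (2,4): δ = 85.79°  ·
  (2,5): δ = 23.27°  ✓
  (3,4): δ = 139.18°  ·
  (3,5): δ = 76.66°  ·
  (4,5): δ = 117.48°  ·
antipodal pairs: 7

count = 7; pairs: (0,2), (0,3), (0,4), (1,3), (1,4), (1,5), (2,5)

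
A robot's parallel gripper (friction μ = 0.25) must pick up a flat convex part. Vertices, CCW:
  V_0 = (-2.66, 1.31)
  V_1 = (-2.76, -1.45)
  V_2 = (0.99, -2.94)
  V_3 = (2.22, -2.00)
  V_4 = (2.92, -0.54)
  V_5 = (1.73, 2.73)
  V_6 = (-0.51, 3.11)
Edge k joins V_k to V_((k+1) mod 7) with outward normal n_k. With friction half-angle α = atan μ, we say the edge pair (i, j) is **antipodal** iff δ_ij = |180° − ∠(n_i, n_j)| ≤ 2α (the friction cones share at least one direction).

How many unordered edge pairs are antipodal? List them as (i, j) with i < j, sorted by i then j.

α = atan 0.25 = 14.04°;  2α = 28.07°
n_0 = (-0.9993, +0.0362)
n_1 = (-0.3693, -0.9293)
n_2 = (+0.6072, -0.7945)
n_3 = (+0.9017, -0.4323)
n_4 = (+0.9397, +0.3420)
n_5 = (+0.1673, +0.9859)
n_6 = (-0.6419, +0.7668)
  (0,1): δ = 109.59°  ·
  (0,2): δ = 50.54°  ·
  (0,3): δ = 23.54°  ✓
  (0,4): δ = 22.07°  ✓
  (0,5): δ = 82.45°  ·
  (0,6): δ = 132.01°  ·
  (1,2): δ = 120.94°  ·
  (1,3): δ = 93.95°  ·
  (1,4): δ = 48.33°  ·
  (1,5): δ = 12.04°  ✓
  (1,6): δ = 61.61°  ·
  (2,3): δ = 153.00°  ·
  (2,4): δ = 107.39°  ·
  (2,5): δ = 47.02°  ·
  (2,6): δ = 2.55°  ✓
  (3,4): δ = 134.39°  ·
  (3,5): δ = 74.01°  ·
  (3,6): δ = 24.45°  ✓
  (4,5): δ = 119.63°  ·
  (4,6): δ = 70.06°  ·
  (5,6): δ = 130.44°  ·
antipodal pairs: 5

count = 5; pairs: (0,3), (0,4), (1,5), (2,6), (3,6)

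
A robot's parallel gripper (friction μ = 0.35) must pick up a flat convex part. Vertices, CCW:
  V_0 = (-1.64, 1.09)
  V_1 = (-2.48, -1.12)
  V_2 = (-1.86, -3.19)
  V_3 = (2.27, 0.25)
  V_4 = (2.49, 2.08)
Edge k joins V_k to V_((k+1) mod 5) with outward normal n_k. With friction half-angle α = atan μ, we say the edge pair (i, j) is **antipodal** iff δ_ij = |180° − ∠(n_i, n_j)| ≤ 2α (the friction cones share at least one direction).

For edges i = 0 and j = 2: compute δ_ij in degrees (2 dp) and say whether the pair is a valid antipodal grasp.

δ = 29.40°, valid

α = atan 0.35 = 19.29°;  2α = 38.58°
edge 0: e_0 = (-0.84, -2.21);  n_0 = (-0.9348, +0.3553)
edge 2: e_2 = (+4.13, +3.44);  n_2 = (+0.6400, -0.7684)
∠(n_0, n_2) = 150.60°
δ = |180° − 150.60°| = 29.40°
29.40° ≤ 2α = 38.58°  →  valid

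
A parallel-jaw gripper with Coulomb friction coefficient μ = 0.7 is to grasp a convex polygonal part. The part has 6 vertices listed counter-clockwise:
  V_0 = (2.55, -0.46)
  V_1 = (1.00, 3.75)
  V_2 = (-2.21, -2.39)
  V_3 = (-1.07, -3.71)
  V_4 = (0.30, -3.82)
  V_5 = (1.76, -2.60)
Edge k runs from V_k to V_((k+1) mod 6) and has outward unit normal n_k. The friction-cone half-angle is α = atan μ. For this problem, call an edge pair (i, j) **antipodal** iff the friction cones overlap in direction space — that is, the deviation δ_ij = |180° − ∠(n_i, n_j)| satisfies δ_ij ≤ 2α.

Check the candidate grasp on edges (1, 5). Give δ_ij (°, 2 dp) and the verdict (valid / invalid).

δ = 7.34°, valid

α = atan 0.7 = 34.99°;  2α = 69.98°
edge 1: e_1 = (-3.21, -6.14);  n_1 = (-0.8862, +0.4633)
edge 5: e_5 = (+0.79, +2.14);  n_5 = (+0.9381, -0.3463)
∠(n_1, n_5) = 172.66°
δ = |180° − 172.66°| = 7.34°
7.34° ≤ 2α = 69.98°  →  valid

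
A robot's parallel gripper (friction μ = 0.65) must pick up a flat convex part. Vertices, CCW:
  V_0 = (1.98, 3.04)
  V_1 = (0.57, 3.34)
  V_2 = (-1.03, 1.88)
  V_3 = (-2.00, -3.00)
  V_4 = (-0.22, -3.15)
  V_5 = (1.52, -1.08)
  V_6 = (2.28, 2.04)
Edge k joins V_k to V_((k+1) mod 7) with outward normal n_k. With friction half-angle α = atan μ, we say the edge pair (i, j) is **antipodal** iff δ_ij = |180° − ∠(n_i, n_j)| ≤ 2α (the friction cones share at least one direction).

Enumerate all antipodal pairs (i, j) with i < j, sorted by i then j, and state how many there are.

α = atan 0.65 = 33.02°;  2α = 66.05°
n_0 = (+0.2081, +0.9781)
n_1 = (-0.6741, +0.7387)
n_2 = (-0.9808, +0.1950)
n_3 = (-0.0840, -0.9965)
n_4 = (+0.7655, -0.6435)
n_5 = (+0.9716, -0.2367)
n_6 = (+0.9578, +0.2873)
  (0,1): δ = 125.61°  ·
  (0,2): δ = 89.23°  ·
  (0,3): δ = 7.19°  ✓
  (0,4): δ = 61.96°  ✓
  (0,5): δ = 88.32°  ·
  (0,6): δ = 118.71°  ·
  (1,2): δ = 143.62°  ·
  (1,3): δ = 47.20°  ✓
  (1,4): δ = 7.57°  ✓
  (1,5): δ = 33.93°  ✓
  (1,6): δ = 64.32°  ✓
  (2,3): δ = 83.57°  ·
  (2,4): δ = 28.81°  ✓
  (2,5): δ = 2.45°  ✓
  (2,6): δ = 27.94°  ✓
  (3,4): δ = 125.23°  ·
  (3,5): δ = 98.87°  ·
  (3,6): δ = 68.48°  ·
  (4,5): δ = 153.64°  ·
  (4,6): δ = 123.25°  ·
  (5,6): δ = 149.61°  ·
antipodal pairs: 9

count = 9; pairs: (0,3), (0,4), (1,3), (1,4), (1,5), (1,6), (2,4), (2,5), (2,6)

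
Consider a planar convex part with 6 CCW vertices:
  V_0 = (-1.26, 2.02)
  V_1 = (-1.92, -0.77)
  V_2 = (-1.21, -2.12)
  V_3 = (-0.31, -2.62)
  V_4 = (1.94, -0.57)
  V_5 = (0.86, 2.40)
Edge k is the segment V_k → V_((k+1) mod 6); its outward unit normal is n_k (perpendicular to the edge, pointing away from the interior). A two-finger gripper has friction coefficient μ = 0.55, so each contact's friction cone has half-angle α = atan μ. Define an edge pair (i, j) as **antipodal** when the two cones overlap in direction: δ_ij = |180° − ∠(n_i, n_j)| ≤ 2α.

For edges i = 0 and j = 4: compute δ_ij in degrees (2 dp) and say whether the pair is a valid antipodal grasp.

α = atan 0.55 = 28.81°;  2α = 57.62°
edge 0: e_0 = (-0.66, -2.79);  n_0 = (-0.9731, +0.2302)
edge 4: e_4 = (-1.08, +2.97);  n_4 = (+0.9398, +0.3417)
∠(n_0, n_4) = 146.71°
δ = |180° − 146.71°| = 33.29°
33.29° ≤ 2α = 57.62°  →  valid

δ = 33.29°, valid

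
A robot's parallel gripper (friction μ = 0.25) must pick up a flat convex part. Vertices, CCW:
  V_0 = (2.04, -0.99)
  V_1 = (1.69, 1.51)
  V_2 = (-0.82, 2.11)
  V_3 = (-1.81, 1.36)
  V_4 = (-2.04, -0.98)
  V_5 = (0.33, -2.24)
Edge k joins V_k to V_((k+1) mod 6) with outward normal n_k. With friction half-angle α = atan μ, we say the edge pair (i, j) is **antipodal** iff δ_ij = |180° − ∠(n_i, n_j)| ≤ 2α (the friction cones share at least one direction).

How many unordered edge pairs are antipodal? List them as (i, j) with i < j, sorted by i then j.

α = atan 0.25 = 14.04°;  2α = 28.07°
n_0 = (+0.9903, +0.1386)
n_1 = (+0.2325, +0.9726)
n_2 = (-0.6039, +0.7971)
n_3 = (-0.9952, +0.0978)
n_4 = (-0.4694, -0.8830)
n_5 = (+0.5901, -0.8073)
  (0,1): δ = 111.41°  ·
  (0,2): δ = 60.82°  ·
  (0,3): δ = 13.58°  ✓
  (0,4): δ = 54.03°  ·
  (0,5): δ = 118.20°  ·
  (1,2): δ = 129.41°  ·
  (1,3): δ = 82.17°  ·
  (1,4): δ = 14.55°  ✓
  (1,5): δ = 49.61°  ·
  (2,3): δ = 132.76°  ·
  (2,4): δ = 65.14°  ·
  (2,5): δ = 0.98°  ✓
  (3,4): δ = 112.38°  ·
  (3,5): δ = 48.22°  ·
  (4,5): δ = 115.84°  ·
antipodal pairs: 3

count = 3; pairs: (0,3), (1,4), (2,5)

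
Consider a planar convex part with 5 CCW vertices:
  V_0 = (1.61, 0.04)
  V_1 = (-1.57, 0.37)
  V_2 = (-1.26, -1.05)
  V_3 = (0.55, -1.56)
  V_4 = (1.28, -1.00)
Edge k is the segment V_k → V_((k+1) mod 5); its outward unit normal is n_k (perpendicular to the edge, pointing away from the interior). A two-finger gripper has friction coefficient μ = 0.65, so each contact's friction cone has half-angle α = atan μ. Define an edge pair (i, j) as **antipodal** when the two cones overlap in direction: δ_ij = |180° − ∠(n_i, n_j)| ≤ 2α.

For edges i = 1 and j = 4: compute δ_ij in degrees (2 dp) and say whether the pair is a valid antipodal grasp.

δ = 29.92°, valid

α = atan 0.65 = 33.02°;  2α = 66.05°
edge 1: e_1 = (+0.31, -1.42);  n_1 = (-0.9770, -0.2133)
edge 4: e_4 = (+0.33, +1.04);  n_4 = (+0.9532, -0.3024)
∠(n_1, n_4) = 150.08°
δ = |180° − 150.08°| = 29.92°
29.92° ≤ 2α = 66.05°  →  valid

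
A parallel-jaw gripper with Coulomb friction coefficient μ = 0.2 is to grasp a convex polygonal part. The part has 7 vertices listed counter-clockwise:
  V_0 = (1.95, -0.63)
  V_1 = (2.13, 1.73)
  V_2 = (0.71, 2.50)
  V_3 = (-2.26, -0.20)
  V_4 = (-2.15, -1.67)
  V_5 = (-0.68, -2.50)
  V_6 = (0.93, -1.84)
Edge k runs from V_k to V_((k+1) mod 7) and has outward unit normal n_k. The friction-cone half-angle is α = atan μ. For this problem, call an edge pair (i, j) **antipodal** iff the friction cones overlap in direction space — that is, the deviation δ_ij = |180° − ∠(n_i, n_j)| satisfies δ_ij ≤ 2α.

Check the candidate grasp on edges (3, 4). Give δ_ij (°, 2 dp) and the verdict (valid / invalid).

δ = 123.73°, invalid

α = atan 0.2 = 11.31°;  2α = 22.62°
edge 3: e_3 = (+0.11, -1.47);  n_3 = (-0.9972, -0.0746)
edge 4: e_4 = (+1.47, -0.83);  n_4 = (-0.4917, -0.8708)
∠(n_3, n_4) = 56.27°
δ = |180° − 56.27°| = 123.73°
123.73° > 2α = 22.62°  →  invalid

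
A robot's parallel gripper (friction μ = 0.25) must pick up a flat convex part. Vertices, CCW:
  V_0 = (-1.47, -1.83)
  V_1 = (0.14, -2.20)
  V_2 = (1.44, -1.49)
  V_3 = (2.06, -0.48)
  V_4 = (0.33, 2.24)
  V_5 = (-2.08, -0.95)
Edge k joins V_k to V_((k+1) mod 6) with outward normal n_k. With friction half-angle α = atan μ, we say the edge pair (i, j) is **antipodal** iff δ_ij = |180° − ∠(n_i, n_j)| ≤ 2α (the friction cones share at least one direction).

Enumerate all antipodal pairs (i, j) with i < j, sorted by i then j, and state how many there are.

count = 3; pairs: (1,4), (2,4), (3,5)

α = atan 0.25 = 14.04°;  2α = 28.07°
n_0 = (-0.2240, -0.9746)
n_1 = (+0.4793, -0.8776)
n_2 = (+0.8522, -0.5232)
n_3 = (+0.8438, +0.5367)
n_4 = (-0.7979, +0.6028)
n_5 = (-0.8219, -0.5697)
  (0,1): δ = 138.42°  ·
  (0,2): δ = 108.60°  ·
  (0,3): δ = 44.60°  ·
  (0,4): δ = 65.87°  ·
  (0,5): δ = 137.67°  ·
  (1,2): δ = 150.19°  ·
  (1,3): δ = 86.18°  ·
  (1,4): δ = 24.29°  ✓
  (1,5): δ = 96.09°  ·
  (2,3): δ = 116.00°  ·
  (2,4): δ = 5.53°  ✓
  (2,5): δ = 66.27°  ·
  (3,4): δ = 69.53°  ·
  (3,5): δ = 2.27°  ✓
  (4,5): δ = 108.20°  ·
antipodal pairs: 3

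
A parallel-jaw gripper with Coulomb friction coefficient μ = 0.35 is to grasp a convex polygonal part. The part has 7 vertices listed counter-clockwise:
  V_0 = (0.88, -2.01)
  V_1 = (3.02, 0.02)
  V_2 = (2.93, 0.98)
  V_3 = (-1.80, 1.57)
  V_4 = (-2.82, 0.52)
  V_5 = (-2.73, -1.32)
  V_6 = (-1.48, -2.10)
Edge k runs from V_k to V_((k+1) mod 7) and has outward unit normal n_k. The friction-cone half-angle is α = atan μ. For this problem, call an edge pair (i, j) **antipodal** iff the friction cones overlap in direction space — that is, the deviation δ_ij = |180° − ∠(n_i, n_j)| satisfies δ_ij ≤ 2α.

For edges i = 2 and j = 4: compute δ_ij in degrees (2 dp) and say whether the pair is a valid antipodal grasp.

α = atan 0.35 = 19.29°;  2α = 38.58°
edge 2: e_2 = (-4.73, +0.59);  n_2 = (+0.1238, +0.9923)
edge 4: e_4 = (+0.09, -1.84);  n_4 = (-0.9988, -0.0489)
∠(n_2, n_4) = 99.91°
δ = |180° − 99.91°| = 80.09°
80.09° > 2α = 38.58°  →  invalid

δ = 80.09°, invalid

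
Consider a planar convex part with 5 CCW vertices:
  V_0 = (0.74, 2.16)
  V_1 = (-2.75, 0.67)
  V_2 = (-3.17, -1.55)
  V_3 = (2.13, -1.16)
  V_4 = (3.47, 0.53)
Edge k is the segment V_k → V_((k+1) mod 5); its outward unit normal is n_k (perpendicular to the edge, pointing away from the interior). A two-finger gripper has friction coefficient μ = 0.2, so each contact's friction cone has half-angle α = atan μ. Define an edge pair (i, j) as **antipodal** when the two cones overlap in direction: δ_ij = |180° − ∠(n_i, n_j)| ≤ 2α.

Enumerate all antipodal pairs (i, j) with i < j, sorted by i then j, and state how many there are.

α = atan 0.2 = 11.31°;  2α = 22.62°
n_0 = (-0.3926, +0.9197)
n_1 = (-0.9826, +0.1859)
n_2 = (+0.0734, -0.9973)
n_3 = (+0.7836, -0.6213)
n_4 = (+0.5126, +0.8586)
  (0,1): δ = 123.83°  ·
  (0,2): δ = 18.91°  ✓
  (0,3): δ = 28.47°  ·
  (0,4): δ = 126.04°  ·
  (1,2): δ = 75.08°  ·
  (1,3): δ = 27.70°  ·
  (1,4): δ = 69.87°  ·
  (2,3): δ = 132.62°  ·
  (2,4): δ = 35.05°  ·
  (3,4): δ = 82.43°  ·
antipodal pairs: 1

count = 1; pairs: (0,2)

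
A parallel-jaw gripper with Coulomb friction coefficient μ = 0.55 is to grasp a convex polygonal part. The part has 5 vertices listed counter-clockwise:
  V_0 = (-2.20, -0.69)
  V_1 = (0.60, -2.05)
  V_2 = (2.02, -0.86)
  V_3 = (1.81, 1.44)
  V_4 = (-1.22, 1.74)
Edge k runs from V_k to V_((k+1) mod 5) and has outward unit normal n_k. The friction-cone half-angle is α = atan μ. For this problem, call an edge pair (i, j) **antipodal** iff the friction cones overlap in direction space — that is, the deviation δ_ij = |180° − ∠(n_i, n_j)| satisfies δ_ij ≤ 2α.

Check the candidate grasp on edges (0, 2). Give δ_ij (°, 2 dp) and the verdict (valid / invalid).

δ = 58.88°, invalid

α = atan 0.55 = 28.81°;  2α = 57.62°
edge 0: e_0 = (+2.80, -1.36);  n_0 = (-0.4369, -0.8995)
edge 2: e_2 = (-0.21, +2.30);  n_2 = (+0.9959, +0.0909)
∠(n_0, n_2) = 121.12°
δ = |180° − 121.12°| = 58.88°
58.88° > 2α = 57.62°  →  invalid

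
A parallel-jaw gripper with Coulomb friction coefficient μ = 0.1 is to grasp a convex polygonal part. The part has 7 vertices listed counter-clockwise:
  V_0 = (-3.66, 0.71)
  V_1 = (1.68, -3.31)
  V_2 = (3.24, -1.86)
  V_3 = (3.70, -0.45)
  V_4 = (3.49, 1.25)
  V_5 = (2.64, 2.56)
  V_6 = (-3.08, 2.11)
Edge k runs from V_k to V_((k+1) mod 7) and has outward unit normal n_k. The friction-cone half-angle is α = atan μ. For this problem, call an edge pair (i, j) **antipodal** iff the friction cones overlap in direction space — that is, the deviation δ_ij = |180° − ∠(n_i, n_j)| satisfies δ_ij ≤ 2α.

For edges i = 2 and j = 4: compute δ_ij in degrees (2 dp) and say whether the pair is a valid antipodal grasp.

δ = 128.95°, invalid

α = atan 0.1 = 5.71°;  2α = 11.42°
edge 2: e_2 = (+0.46, +1.41);  n_2 = (+0.9507, -0.3102)
edge 4: e_4 = (-0.85, +1.31);  n_4 = (+0.8389, +0.5443)
∠(n_2, n_4) = 51.05°
δ = |180° − 51.05°| = 128.95°
128.95° > 2α = 11.42°  →  invalid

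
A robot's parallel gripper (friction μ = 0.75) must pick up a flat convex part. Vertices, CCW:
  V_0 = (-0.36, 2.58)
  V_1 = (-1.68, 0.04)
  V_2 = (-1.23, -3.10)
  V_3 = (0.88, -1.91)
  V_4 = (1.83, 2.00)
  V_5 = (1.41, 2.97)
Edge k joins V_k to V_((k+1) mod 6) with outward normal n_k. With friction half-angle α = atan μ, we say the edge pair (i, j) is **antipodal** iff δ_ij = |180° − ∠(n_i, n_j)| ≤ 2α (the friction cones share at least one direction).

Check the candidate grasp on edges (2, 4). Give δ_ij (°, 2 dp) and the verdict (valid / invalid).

δ = 96.01°, invalid

α = atan 0.75 = 36.87°;  2α = 73.74°
edge 2: e_2 = (+2.11, +1.19);  n_2 = (+0.4912, -0.8710)
edge 4: e_4 = (-0.42, +0.97);  n_4 = (+0.9177, +0.3973)
∠(n_2, n_4) = 83.99°
δ = |180° − 83.99°| = 96.01°
96.01° > 2α = 73.74°  →  invalid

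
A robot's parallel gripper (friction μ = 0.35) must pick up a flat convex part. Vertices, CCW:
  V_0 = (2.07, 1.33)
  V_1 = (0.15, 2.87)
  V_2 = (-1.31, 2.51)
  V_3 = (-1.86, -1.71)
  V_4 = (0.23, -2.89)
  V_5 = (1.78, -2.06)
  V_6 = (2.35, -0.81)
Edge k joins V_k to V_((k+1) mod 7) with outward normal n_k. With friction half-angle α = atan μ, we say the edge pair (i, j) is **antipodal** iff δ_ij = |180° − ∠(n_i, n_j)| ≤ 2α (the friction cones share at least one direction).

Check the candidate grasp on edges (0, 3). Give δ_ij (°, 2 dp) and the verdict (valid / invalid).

δ = 9.28°, valid

α = atan 0.35 = 19.29°;  2α = 38.58°
edge 0: e_0 = (-1.92, +1.54);  n_0 = (+0.6257, +0.7801)
edge 3: e_3 = (+2.09, -1.18);  n_3 = (-0.4916, -0.8708)
∠(n_0, n_3) = 170.72°
δ = |180° − 170.72°| = 9.28°
9.28° ≤ 2α = 38.58°  →  valid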